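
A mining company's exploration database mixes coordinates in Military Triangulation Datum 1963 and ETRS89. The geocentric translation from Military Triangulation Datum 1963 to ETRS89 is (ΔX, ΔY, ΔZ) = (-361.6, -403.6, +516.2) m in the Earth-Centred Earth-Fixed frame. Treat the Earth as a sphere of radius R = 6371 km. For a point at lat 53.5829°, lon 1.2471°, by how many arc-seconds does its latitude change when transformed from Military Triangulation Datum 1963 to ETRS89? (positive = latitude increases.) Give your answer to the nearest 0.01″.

Δφ = 19.57″

sin φ = 0.804717, cos φ = 0.593659, sin λ = 0.021764, cos λ = 0.999763.
North component: ΔN = −sin φ cos λ·ΔX − sin φ sin λ·ΔY + cos φ·ΔZ = −(0.804717)(0.999763)(-361.6) − (0.804717)(0.021764)(-403.6) + (0.593659)(516.2) = 604.43 m.
1° of latitude spans πR/180 = 111195 m, so Δφ = 604.43 / 111195 × 3600 = 19.569″.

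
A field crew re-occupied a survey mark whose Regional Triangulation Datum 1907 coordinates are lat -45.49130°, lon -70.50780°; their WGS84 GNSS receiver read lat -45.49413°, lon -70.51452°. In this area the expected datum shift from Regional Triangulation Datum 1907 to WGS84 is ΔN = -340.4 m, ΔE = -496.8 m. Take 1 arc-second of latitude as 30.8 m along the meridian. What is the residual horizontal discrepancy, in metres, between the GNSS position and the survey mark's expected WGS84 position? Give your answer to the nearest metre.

37 m

Observed coordinate differences: Δφ = -0.00283°, Δλ = -0.00672°.
Converting to metres (1° lat = 110880 m, cos φ = 0.701018): observed ΔN = -313.8 m, observed ΔE = -522.3 m.
Subtracting the expected shift leaves a residual of -313.8 − (-340.4) = 26.6 m north and -522.3 − (-496.8) = -25.5 m east.
Residual distance = √(26.6² + (-25.5)²) = 36.9 m.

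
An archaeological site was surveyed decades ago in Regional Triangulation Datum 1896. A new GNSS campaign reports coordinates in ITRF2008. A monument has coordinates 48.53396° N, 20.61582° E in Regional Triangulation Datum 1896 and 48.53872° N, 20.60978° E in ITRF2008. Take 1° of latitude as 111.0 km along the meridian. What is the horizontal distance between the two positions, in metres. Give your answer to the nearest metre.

690 m

Δφ = 48.53872° − 48.53396° = +0.00476°; Δλ = 20.60978° − 20.61582° = -0.00604°.
ΔN = Δφ × 111000 = 528.4 m; ΔE = Δλ × 111000 × cos(48.53396°) = -0.00604 × 111000 × 0.662176 = -443.9 m.
Distance = √(ΔE² + ΔN²) = √((-443.9)² + 528.4²) = 690.1 m.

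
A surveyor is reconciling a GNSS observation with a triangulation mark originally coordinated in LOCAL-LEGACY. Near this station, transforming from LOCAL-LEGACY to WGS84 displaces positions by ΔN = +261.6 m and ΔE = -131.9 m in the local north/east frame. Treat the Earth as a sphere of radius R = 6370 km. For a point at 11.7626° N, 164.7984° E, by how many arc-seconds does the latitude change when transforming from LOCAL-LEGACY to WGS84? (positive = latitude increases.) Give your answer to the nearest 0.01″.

On a sphere of radius R, 1 rad of latitude = R, so Δφ = ΔN / R = 261.6 / 6370000 = 4.1068e-05 rad = 8.471″.

Δφ = 8.47″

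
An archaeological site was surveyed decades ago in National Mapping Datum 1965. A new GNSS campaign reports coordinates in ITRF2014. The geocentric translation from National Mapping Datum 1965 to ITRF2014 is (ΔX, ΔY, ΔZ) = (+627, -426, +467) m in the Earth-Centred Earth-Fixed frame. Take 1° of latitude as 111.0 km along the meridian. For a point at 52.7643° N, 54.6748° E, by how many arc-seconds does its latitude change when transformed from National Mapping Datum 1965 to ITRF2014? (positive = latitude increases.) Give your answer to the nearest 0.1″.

Δφ = 8.8″

sin φ = 0.796153, cos φ = 0.605095, sin λ = 0.815883, cos λ = 0.578217.
North component: ΔN = −sin φ cos λ·ΔX − sin φ sin λ·ΔY + cos φ·ΔZ = −(0.796153)(0.578217)(627) − (0.796153)(0.815883)(-426) + (0.605095)(467) = 270.66 m.
1° of latitude spans 111000 m, so Δφ = 270.66 / 111000 × 3600 = 8.778″.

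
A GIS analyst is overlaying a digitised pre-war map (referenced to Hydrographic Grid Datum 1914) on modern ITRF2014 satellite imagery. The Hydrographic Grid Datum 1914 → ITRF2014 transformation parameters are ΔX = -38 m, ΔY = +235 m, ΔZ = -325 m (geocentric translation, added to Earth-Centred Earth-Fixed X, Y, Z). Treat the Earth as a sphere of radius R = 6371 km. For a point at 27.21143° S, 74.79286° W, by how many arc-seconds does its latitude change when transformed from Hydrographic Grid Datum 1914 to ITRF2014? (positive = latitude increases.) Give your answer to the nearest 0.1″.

sin φ = -0.457275, cos φ = 0.889325, sin λ = -0.964984, cos λ = 0.262309.
North component: ΔN = −sin φ cos λ·ΔX − sin φ sin λ·ΔY + cos φ·ΔZ = −(-0.457275)(0.262309)(-38) − (-0.457275)(-0.964984)(235) + (0.889325)(-325) = -397.29 m.
1° of latitude spans πR/180 = 111195 m, so Δφ = -397.29 / 111195 × 3600 = -12.862″.

Δφ = -12.9″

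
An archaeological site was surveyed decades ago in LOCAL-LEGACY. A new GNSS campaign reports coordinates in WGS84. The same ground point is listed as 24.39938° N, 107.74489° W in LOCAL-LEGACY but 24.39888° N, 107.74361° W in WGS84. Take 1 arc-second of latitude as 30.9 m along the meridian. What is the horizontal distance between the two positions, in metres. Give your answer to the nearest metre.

Δφ = 24.39888° − 24.39938° = -0.00050°; Δλ = -107.74361° − -107.74489° = +0.00128°.
1° of latitude = 3600 × 30.90 = 111240 m.
ΔN = Δφ × 111240 = -55.6 m; ΔE = Δλ × 111240 × cos(24.39938°) = +0.00128 × 111240 × 0.910688 = 129.7 m.
Distance = √(ΔE² + ΔN²) = √(129.7² + (-55.6)²) = 141.1 m.

141 m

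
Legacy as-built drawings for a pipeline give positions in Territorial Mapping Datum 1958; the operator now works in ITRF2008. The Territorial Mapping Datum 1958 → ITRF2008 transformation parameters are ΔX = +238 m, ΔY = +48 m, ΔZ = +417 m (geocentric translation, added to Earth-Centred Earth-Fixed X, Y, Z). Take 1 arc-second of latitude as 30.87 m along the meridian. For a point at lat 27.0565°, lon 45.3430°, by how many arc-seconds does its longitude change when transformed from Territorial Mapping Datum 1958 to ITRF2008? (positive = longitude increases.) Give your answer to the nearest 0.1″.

sin φ = 0.454869, cos φ = 0.890558, sin λ = 0.711327, cos λ = 0.702861.
East component: ΔE = −sin λ·ΔX + cos λ·ΔY = −(0.711327)(238) + (0.702861)(48) = -135.56 m.
1° of latitude spans 3600 × 30.87 = 111132 m; at latitude φ, 1° of longitude spans that × cos φ = 98969.5 m, so Δλ = -135.56 / 98969.5 × 3600 = -4.931″.

Δλ = -4.9″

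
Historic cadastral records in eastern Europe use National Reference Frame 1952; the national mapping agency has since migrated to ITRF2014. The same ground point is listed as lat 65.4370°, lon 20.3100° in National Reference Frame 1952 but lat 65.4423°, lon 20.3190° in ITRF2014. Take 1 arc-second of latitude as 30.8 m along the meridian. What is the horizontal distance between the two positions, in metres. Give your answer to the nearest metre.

719 m

Δφ = 65.4423° − 65.4370° = +0.0053°; Δλ = 20.3190° − 20.3100° = +0.0090°.
1° of latitude = 3600 × 30.80 = 110880 m.
ΔN = Δφ × 110880 = 587.7 m; ΔE = Δλ × 110880 × cos(65.4370°) = +0.0090 × 110880 × 0.415694 = 414.8 m.
Distance = √(ΔE² + ΔN²) = √(414.8² + 587.7²) = 719.3 m.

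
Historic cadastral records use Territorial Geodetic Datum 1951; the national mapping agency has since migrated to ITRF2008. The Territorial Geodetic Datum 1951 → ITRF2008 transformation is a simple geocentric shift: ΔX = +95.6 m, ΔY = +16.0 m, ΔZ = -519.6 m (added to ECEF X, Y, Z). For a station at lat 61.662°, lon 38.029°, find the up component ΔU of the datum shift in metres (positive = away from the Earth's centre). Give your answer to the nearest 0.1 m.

The local up (radial) axis is (cos φ cos λ, cos φ sin λ, sin φ), giving ΔU = 35.745 + 4.679 − 457.333 = -416.91 m.

ΔU = -416.9 m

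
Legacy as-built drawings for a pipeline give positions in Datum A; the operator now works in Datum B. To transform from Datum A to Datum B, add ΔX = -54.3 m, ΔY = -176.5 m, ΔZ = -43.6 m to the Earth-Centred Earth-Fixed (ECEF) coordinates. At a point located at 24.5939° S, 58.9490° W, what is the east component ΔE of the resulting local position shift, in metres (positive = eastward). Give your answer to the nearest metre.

The local east axis at (φ, λ) is (−sin λ, cos λ, 0), so ΔE = −sin(-58.9490°)·(-54.3) + cos(-58.9490°)·(-176.5) = -137.56 m.

ΔE = -138 m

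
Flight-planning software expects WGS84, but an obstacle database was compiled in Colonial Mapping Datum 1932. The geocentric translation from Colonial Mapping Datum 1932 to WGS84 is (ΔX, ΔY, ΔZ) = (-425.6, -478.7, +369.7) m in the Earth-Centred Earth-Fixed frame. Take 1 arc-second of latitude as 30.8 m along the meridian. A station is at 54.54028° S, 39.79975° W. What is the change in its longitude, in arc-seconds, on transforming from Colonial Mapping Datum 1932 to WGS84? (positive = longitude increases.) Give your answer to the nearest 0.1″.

Δλ = -35.8″

sin φ = -0.814524, cos φ = 0.580130, sin λ = -0.640106, cos λ = 0.768286.
East component: ΔE = −sin λ·ΔX + cos λ·ΔY = −(-0.640106)(-425.6) + (0.768286)(-478.7) = -640.21 m.
1° of latitude spans 3600 × 30.80 = 110880 m; at latitude φ, 1° of longitude spans that × cos φ = 64324.9 m, so Δλ = -640.21 / 64324.9 × 3600 = -35.830″.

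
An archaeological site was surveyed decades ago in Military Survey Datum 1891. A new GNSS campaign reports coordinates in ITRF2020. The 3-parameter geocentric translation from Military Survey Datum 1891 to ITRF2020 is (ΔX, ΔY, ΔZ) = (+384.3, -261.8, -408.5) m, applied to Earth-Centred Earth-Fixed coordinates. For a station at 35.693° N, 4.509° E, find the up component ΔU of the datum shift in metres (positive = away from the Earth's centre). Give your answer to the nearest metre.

ΔU = 56 m

At φ = 35.693°, λ = 4.509°: sin φ = 0.583442, cos φ = 0.812155, sin λ = 0.078616, cos λ = 0.996905.
ΔU = cos φ cos λ·ΔX + cos φ sin λ·ΔY + sin φ·ΔZ = (0.812155)(0.996905)(384.3) + (0.812155)(0.078616)(-261.8) + (0.583442)(-408.5) = 56.09 m.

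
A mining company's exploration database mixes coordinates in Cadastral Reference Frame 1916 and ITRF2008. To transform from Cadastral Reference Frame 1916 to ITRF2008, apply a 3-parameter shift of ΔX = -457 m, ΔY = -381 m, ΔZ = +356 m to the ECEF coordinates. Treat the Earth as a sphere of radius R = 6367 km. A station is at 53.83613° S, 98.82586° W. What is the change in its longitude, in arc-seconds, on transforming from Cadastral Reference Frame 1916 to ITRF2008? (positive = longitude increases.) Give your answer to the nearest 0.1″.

sin φ = -0.807333, cos φ = 0.590097, sin λ = -0.988159, cos λ = -0.153432.
East component: ΔE = −sin λ·ΔX + cos λ·ΔY = −(-0.988159)(-457) + (-0.153432)(-381) = -393.13 m.
1° of latitude spans πR/180 = 111125 m; at latitude φ, 1° of longitude spans that × cos φ = 65574.6 m, so Δλ = -393.13 / 65574.6 × 3600 = -21.583″.

Δλ = -21.6″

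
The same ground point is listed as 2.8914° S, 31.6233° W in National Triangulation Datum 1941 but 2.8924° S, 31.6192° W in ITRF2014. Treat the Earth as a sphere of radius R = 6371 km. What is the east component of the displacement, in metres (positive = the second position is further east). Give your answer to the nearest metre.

ΔE = 455 m

Δφ = -2.8924° − -2.8914° = -0.0010°; Δλ = -31.6192° − -31.6233° = +0.0041°.
1° along a meridian = πR/180 = 111195 m.
ΔN = Δφ × 111195 = -111.2 m; ΔE = Δλ × 111195 × cos(-2.8914°) = +0.0041 × 111195 × 0.998727 = 455.3 m.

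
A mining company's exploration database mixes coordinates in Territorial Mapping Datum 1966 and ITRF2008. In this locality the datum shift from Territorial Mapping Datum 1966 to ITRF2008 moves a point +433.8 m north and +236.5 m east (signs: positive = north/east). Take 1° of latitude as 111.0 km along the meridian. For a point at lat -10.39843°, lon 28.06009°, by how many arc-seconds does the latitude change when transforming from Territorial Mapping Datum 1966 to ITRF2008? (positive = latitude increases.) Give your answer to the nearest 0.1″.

Δφ = 14.1″

1° of latitude = 111.0 km, so Δφ = 433.8 / 111000 = 0.0039081° = 14.069″.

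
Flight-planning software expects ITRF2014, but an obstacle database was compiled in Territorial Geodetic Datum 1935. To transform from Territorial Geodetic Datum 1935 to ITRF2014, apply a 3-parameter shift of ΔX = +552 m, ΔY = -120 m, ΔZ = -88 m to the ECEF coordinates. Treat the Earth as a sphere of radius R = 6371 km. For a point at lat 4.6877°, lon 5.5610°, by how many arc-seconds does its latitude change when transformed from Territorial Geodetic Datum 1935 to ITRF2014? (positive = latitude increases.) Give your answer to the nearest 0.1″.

sin φ = 0.081725, cos φ = 0.996655, sin λ = 0.096905, cos λ = 0.995294.
North component: ΔN = −sin φ cos λ·ΔX − sin φ sin λ·ΔY + cos φ·ΔZ = −(0.081725)(0.995294)(552) − (0.081725)(0.096905)(-120) + (0.996655)(-88) = -131.65 m.
1° of latitude spans πR/180 = 111195 m, so Δφ = -131.65 / 111195 × 3600 = -4.262″.

Δφ = -4.3″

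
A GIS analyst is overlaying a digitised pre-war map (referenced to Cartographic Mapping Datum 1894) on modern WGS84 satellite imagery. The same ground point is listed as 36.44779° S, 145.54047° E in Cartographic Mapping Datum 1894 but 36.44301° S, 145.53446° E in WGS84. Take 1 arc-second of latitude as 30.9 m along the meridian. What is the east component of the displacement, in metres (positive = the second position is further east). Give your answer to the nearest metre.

Δφ = -36.44301° − -36.44779° = +0.00478°; Δλ = 145.53446° − 145.54047° = -0.00601°.
1° of latitude = 3600 × 30.90 = 111240 m.
ΔN = Δφ × 111240 = 531.7 m; ΔE = Δλ × 111240 × cos(-36.44779°) = -0.00601 × 111240 × 0.804399 = -537.8 m.

ΔE = -538 m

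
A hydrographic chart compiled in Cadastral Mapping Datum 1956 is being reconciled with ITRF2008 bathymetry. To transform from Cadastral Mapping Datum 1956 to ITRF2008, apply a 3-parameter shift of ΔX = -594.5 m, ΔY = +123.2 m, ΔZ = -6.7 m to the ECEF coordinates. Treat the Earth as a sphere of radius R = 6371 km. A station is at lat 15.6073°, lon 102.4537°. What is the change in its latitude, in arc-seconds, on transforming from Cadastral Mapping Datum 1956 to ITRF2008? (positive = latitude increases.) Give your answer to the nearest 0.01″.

sin φ = 0.269043, cos φ = 0.963128, sin λ = 0.976471, cos λ = -0.215651.
North component: ΔN = −sin φ cos λ·ΔX − sin φ sin λ·ΔY + cos φ·ΔZ = −(0.269043)(-0.215651)(-594.5) − (0.269043)(0.976471)(123.2) + (0.963128)(-6.7) = -73.31 m.
1° of latitude spans πR/180 = 111195 m, so Δφ = -73.31 / 111195 × 3600 = -2.374″.

Δφ = -2.37″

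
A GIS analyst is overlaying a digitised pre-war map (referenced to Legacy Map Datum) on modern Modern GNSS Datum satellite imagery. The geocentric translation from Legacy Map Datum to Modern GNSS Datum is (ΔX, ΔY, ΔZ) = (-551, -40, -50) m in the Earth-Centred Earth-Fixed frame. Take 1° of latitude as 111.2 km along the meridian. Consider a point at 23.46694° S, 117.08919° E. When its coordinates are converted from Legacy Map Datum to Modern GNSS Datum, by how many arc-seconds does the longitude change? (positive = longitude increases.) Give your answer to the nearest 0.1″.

Δλ = 18.0″

sin φ = -0.398220, cos φ = 0.917290, sin λ = 0.890299, cos λ = -0.455377.
East component: ΔE = −sin λ·ΔX + cos λ·ΔY = −(0.890299)(-551) + (-0.455377)(-40) = 508.77 m.
1° of latitude spans 111200 m; at latitude φ, 1° of longitude spans that × cos φ = 102002.6 m, so Δλ = 508.77 / 102002.6 × 3600 = 17.956″.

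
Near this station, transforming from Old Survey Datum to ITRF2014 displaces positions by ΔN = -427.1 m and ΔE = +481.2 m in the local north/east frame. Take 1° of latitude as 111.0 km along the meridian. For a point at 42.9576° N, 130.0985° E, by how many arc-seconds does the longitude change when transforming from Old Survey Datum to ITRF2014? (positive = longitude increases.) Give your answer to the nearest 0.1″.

Δλ = 21.3″

At latitude 42.9576°, cos φ = 0.731858.
1° of longitude at this latitude = 111.0 × cos φ = 81.24 km, so Δλ = 481.2 / 81236.3 = 0.0059235° = 21.324″.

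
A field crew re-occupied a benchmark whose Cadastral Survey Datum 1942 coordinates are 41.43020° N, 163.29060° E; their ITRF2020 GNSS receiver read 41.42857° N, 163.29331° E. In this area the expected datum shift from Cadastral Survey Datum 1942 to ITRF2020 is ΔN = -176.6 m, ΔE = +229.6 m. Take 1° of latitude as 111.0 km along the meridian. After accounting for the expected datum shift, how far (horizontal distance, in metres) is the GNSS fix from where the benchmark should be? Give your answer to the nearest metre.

6 m

Observed coordinate differences: Δφ = -0.00163°, Δλ = +0.00271°.
Converting to metres (1° lat = 111000 m, cos φ = 0.749762): observed ΔN = -180.9 m, observed ΔE = 225.5 m.
Subtracting the expected shift leaves a residual of -180.9 − (-176.6) = -4.3 m north and 225.5 − (229.6) = -4.1 m east.
Residual distance = √((-4.3)² + (-4.1)²) = 5.9 m.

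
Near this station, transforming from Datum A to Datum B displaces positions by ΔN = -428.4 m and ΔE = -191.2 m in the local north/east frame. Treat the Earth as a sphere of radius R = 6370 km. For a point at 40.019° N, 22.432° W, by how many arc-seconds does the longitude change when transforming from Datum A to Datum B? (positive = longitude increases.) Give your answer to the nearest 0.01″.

Δλ = -8.08″

At latitude 40.019°, cos φ = 0.765831.
One radian of longitude at latitude φ spans R cos φ, so Δλ = ΔE / (R cos φ) = -191.2 / (6370000 × 0.765831) = -3.9194e-05 rad = -8.084″.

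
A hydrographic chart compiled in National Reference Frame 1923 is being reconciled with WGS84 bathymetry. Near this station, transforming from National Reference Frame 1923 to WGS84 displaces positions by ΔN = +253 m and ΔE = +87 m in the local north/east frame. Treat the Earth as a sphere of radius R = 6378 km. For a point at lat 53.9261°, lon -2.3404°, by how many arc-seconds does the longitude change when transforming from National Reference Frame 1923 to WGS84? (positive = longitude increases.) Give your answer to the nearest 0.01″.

At latitude 53.9261°, cos φ = 0.588828.
One radian of longitude at latitude φ spans R cos φ, so Δλ = ΔE / (R cos φ) = 87.0 / (6378000 × 0.588828) = 2.3166e-05 rad = 4.778″.

Δλ = 4.78″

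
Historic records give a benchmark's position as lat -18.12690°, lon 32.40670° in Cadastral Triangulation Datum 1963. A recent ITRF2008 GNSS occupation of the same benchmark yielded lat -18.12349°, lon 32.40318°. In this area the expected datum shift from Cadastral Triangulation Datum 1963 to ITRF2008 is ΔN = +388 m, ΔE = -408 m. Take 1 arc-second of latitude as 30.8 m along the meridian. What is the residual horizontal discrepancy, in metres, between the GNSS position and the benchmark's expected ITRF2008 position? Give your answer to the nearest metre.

Observed coordinate differences: Δφ = +0.00341°, Δλ = -0.00352°.
Converting to metres (1° lat = 110880 m, cos φ = 0.950370): observed ΔN = 378.1 m, observed ΔE = -370.9 m.
Subtracting the expected shift leaves a residual of 378.1 − (388) = -9.9 m north and -370.9 − (-408) = 37.1 m east.
Residual distance = √((-9.9)² + 37.1²) = 38.4 m.

38 m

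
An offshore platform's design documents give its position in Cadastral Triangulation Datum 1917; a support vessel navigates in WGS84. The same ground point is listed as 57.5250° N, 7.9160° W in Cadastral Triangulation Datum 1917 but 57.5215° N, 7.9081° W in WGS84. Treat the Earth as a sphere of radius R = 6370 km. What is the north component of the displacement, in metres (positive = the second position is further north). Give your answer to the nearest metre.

ΔN = -389 m

Δφ = 57.5215° − 57.5250° = -0.0035°; Δλ = -7.9081° − -7.9160° = +0.0079°.
1° along a meridian = πR/180 = 111177 m.
ΔN = Δφ × 111177 = -389.1 m; ΔE = Δλ × 111177 × cos(57.5250°) = +0.0079 × 111177 × 0.536932 = 471.6 m.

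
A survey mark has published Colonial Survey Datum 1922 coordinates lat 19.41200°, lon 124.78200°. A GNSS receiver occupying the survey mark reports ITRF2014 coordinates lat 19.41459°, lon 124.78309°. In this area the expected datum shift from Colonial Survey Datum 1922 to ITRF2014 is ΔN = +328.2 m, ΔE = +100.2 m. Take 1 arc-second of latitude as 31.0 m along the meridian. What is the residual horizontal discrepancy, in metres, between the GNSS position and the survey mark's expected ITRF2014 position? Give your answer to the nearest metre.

Observed coordinate differences: Δφ = +0.00259°, Δλ = +0.00109°.
Converting to metres (1° lat = 111600 m, cos φ = 0.943153): observed ΔN = 289.0 m, observed ΔE = 114.7 m.
Subtracting the expected shift leaves a residual of 289.0 − (328.2) = -39.2 m north and 114.7 − (100.2) = 14.5 m east.
Residual distance = √((-39.2)² + 14.5²) = 41.8 m.

42 m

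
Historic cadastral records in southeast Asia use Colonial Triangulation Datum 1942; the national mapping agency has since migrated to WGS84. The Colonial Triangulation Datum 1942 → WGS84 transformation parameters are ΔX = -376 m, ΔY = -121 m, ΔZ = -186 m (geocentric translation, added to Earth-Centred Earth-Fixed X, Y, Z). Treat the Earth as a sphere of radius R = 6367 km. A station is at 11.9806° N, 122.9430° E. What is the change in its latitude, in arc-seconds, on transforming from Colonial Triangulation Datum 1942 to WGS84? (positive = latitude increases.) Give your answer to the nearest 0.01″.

sin φ = 0.207580, cos φ = 0.978218, sin λ = 0.839212, cos λ = -0.543804.
North component: ΔN = −sin φ cos λ·ΔX − sin φ sin λ·ΔY + cos φ·ΔZ = −(0.207580)(-0.543804)(-376) − (0.207580)(0.839212)(-121) + (0.978218)(-186) = -203.31 m.
1° of latitude spans πR/180 = 111125 m, so Δφ = -203.31 / 111125 × 3600 = -6.587″.

Δφ = -6.59″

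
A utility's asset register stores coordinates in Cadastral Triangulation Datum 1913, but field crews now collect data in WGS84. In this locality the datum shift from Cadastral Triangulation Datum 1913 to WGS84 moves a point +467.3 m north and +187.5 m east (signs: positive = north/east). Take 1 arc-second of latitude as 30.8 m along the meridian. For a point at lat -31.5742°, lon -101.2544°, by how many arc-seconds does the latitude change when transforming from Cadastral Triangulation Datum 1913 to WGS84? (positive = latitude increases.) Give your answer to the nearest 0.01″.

1″ of latitude = 30.80 m, so Δφ = 467.3 / 30.80 = 15.172″.

Δφ = 15.17″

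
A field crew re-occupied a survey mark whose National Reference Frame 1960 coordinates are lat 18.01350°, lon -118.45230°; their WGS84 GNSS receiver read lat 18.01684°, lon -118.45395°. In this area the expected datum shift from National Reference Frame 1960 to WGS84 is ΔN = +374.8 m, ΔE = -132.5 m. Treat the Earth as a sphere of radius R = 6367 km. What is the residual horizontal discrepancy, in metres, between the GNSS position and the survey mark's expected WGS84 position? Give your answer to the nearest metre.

Observed coordinate differences: Δφ = +0.00334°, Δλ = -0.00165°.
Converting to metres (1° lat = 111125 m, cos φ = 0.950984): observed ΔN = 371.2 m, observed ΔE = -174.4 m.
Subtracting the expected shift leaves a residual of 371.2 − (374.8) = -3.6 m north and -174.4 − (-132.5) = -41.9 m east.
Residual distance = √((-3.6)² + (-41.9)²) = 42.0 m.

42 m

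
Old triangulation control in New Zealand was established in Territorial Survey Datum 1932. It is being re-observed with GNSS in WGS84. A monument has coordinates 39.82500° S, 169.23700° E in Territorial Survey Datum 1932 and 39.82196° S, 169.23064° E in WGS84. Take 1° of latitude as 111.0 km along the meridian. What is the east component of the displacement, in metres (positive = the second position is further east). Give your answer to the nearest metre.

ΔE = -542 m

Δφ = -39.82196° − -39.82500° = +0.00304°; Δλ = 169.23064° − 169.23700° = -0.00636°.
ΔN = Δφ × 111000 = 337.4 m; ΔE = Δλ × 111000 × cos(-39.82500°) = -0.00636 × 111000 × 0.768004 = -542.2 m.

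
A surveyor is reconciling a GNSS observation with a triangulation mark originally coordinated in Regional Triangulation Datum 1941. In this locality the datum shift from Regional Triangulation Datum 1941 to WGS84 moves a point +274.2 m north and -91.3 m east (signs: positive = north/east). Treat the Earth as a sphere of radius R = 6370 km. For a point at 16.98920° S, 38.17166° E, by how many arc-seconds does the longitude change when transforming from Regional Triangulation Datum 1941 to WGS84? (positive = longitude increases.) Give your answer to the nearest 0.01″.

At latitude -16.98920°, cos φ = 0.956360.
One radian of longitude at latitude φ spans R cos φ, so Δλ = ΔE / (R cos φ) = -91.3 / (6370000 × 0.956360) = -1.4987e-05 rad = -3.091″.

Δλ = -3.09″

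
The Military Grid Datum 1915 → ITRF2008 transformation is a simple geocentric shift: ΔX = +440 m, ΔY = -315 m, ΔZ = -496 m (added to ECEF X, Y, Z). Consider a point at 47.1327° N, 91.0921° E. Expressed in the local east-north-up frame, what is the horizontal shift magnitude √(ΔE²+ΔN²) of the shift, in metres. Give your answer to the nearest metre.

The local east axis at (φ, λ) is (−sin λ, cos λ, 0), so ΔE = −sin(91.0921°)·440 + cos(91.0921°)·(-315) = -433.92 m.
The local north axis is (−sin φ cos λ, −sin φ sin λ, cos φ), giving ΔN = 6.147 + 230.831 − 337.430 = -100.45 m.
Horizontal magnitude = √(ΔE² + ΔN²) = √((-433.92)² + (-100.45)²) = 445.39 m.

445 m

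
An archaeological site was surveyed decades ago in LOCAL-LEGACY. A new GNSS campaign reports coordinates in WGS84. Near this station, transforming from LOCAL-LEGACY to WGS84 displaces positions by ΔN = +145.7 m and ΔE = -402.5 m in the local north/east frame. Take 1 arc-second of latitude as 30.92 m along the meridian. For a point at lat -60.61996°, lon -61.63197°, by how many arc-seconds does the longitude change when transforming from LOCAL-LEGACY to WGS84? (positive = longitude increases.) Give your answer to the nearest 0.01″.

Δλ = -26.53″

At latitude -60.61996°, cos φ = 0.490600.
1″ of longitude at this latitude = 30.92 × cos φ = 15.1694 m, so Δλ = -402.5 / 15.1694 = -26.534″.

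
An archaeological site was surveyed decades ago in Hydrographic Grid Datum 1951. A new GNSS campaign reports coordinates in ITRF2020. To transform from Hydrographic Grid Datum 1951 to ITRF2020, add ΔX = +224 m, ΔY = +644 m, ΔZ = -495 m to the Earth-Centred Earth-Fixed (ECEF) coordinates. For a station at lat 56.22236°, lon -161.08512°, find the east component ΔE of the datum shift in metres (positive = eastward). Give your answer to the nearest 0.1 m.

The local east axis at (φ, λ) is (−sin λ, cos λ, 0), so ΔE = −sin(-161.08512°)·224 + cos(-161.08512°)·644 = -536.61 m.

ΔE = -536.6 m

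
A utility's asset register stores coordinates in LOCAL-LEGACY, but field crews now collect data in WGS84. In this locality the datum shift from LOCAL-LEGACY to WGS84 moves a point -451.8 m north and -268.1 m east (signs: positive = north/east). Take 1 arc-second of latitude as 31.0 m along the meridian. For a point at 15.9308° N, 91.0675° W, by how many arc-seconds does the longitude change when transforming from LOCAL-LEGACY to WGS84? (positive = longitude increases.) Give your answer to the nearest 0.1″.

Δλ = -9.0″

At latitude 15.9308°, cos φ = 0.961594.
1″ of longitude at this latitude = 31.00 × cos φ = 29.8094 m, so Δλ = -268.1 / 29.8094 = -8.994″.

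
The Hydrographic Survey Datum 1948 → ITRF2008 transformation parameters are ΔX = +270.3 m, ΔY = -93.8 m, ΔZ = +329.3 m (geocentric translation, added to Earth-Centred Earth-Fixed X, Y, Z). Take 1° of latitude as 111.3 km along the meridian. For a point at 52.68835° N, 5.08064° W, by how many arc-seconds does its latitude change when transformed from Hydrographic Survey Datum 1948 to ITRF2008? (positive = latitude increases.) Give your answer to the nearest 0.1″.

sin φ = 0.795350, cos φ = 0.606150, sin λ = -0.088558, cos λ = 0.996071.
North component: ΔN = −sin φ cos λ·ΔX − sin φ sin λ·ΔY + cos φ·ΔZ = −(0.795350)(0.996071)(270.3) − (0.795350)(-0.088558)(-93.8) + (0.606150)(329.3) = -21.14 m.
1° of latitude spans 111300 m, so Δφ = -21.14 / 111300 × 3600 = -0.684″.

Δφ = -0.7″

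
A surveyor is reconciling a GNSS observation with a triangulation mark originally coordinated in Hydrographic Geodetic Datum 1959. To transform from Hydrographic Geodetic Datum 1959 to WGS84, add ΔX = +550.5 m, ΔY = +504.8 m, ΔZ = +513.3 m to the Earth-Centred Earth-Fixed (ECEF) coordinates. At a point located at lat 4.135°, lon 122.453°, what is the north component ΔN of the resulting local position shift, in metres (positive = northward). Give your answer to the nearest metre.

The local north axis is (−sin φ cos λ, −sin φ sin λ, cos φ), giving ΔN = 21.301 − 30.715 + 511.964 = 502.55 m.

ΔN = 503 m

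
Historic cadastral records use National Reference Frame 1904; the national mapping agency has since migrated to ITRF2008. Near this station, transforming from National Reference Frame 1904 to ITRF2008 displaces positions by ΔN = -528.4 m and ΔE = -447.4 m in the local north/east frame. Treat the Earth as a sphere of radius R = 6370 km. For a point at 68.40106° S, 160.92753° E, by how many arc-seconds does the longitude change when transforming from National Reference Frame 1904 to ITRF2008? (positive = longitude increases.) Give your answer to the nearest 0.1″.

At latitude -68.40106°, cos φ = 0.368107.
One radian of longitude at latitude φ spans R cos φ, so Δλ = ΔE / (R cos φ) = -447.4 / (6370000 × 0.368107) = -1.9080e-04 rad = -39.356″.

Δλ = -39.4″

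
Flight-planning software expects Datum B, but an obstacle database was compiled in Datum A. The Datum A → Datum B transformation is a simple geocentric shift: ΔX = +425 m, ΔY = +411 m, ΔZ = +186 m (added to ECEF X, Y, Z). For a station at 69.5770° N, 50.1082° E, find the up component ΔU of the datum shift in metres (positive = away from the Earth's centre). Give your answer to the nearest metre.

ΔU = 379 m

The local up (radial) axis is (cos φ cos λ, cos φ sin λ, sin φ), giving ΔU = 95.113 + 110.038 + 174.308 = 379.46 m.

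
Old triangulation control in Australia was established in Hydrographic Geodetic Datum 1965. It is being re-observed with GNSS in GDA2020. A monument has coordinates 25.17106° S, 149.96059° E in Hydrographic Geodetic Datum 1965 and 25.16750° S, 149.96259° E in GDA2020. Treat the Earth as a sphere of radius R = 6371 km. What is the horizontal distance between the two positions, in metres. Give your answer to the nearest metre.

Δφ = -25.16750° − -25.17106° = +0.00356°; Δλ = 149.96259° − 149.96059° = +0.00200°.
1° along a meridian = πR/180 = 111195 m.
ΔN = Δφ × 111195 = 395.9 m; ΔE = Δλ × 111195 × cos(-25.17106°) = +0.00200 × 111195 × 0.905042 = 201.3 m.
Distance = √(ΔE² + ΔN²) = √(201.3² + 395.9²) = 444.1 m.

444 m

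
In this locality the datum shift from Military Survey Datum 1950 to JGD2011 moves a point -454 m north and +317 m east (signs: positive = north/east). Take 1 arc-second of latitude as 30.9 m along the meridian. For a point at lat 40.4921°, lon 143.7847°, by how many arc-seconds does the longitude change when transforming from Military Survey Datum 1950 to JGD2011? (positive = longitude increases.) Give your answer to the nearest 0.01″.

At latitude 40.4921°, cos φ = 0.760496.
1″ of longitude at this latitude = 30.90 × cos φ = 23.4993 m, so Δλ = 317.0 / 23.4993 = 13.490″.

Δλ = 13.49″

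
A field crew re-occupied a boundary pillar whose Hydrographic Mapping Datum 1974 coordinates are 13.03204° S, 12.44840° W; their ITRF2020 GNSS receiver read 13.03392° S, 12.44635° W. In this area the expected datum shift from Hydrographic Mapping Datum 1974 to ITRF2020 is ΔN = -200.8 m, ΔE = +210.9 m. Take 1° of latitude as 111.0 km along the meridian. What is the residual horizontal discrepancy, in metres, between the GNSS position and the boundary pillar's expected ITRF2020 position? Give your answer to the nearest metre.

13 m

Observed coordinate differences: Δφ = -0.00188°, Δλ = +0.00205°.
Converting to metres (1° lat = 111000 m, cos φ = 0.974244): observed ΔN = -208.7 m, observed ΔE = 221.7 m.
Subtracting the expected shift leaves a residual of -208.7 − (-200.8) = -7.9 m north and 221.7 − (210.9) = 10.8 m east.
Residual distance = √((-7.9)² + 10.8²) = 13.4 m.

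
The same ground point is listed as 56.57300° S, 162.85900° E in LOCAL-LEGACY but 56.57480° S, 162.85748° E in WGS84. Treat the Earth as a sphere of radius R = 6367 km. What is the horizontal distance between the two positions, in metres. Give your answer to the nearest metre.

Δφ = -56.57480° − -56.57300° = -0.00180°; Δλ = 162.85748° − 162.85900° = -0.00152°.
1° along a meridian = πR/180 = 111125 m.
ΔN = Δφ × 111125 = -200.0 m; ΔE = Δλ × 111125 × cos(-56.57300°) = -0.00152 × 111125 × 0.550874 = -93.0 m.
Distance = √(ΔE² + ΔN²) = √((-93.0)² + (-200.0)²) = 220.6 m.

221 m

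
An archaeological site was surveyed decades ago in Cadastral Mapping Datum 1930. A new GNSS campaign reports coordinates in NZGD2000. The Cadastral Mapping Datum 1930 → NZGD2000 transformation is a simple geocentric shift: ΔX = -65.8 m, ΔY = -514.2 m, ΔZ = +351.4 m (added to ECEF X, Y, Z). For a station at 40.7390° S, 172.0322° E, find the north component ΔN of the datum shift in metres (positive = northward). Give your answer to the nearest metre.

ΔN = 262 m

At φ = -40.7390°, λ = 172.0322°: sin φ = -0.652614, cos φ = 0.757690, sin λ = 0.138617, cos λ = -0.990346.
ΔN = −sin φ cos λ·ΔX − sin φ sin λ·ΔY + cos φ·ΔZ = −(-0.652614)(-0.990346)(-65.8) − (-0.652614)(0.138617)(-514.2) + (0.757690)(351.4) = 262.26 m.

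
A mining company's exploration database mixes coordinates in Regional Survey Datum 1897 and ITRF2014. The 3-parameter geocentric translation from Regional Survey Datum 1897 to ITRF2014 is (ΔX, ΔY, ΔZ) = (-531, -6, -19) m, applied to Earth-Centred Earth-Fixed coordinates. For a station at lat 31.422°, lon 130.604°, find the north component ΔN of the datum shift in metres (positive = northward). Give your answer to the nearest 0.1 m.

At φ = 31.422°, λ = 130.604°: sin φ = 0.521337, cos φ = 0.853351, sin λ = 0.759226, cos λ = -0.650827.
ΔN = −sin φ cos λ·ΔX − sin φ sin λ·ΔY + cos φ·ΔZ = −(0.521337)(-0.650827)(-531) − (0.521337)(0.759226)(-6) + (0.853351)(-19) = -194.01 m.

ΔN = -194.0 m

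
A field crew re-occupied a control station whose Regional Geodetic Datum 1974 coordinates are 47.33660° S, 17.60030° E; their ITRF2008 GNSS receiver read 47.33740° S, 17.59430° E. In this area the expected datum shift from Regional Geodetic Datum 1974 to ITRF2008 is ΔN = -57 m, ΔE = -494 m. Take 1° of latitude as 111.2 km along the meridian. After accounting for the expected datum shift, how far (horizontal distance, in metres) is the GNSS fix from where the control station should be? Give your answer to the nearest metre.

Observed coordinate differences: Δφ = -0.00080°, Δλ = -0.00600°.
Converting to metres (1° lat = 111200 m, cos φ = 0.677690): observed ΔN = -89.0 m, observed ΔE = -452.2 m.
Subtracting the expected shift leaves a residual of -89.0 − (-57) = -32.0 m north and -452.2 − (-494) = 41.8 m east.
Residual distance = √((-32.0)² + 41.8²) = 52.7 m.

53 m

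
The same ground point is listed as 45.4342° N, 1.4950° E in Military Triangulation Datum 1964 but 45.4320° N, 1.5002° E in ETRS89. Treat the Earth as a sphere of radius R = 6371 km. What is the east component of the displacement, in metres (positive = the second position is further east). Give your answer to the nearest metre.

Δφ = 45.4320° − 45.4342° = -0.0022°; Δλ = 1.5002° − 1.4950° = +0.0052°.
1° along a meridian = πR/180 = 111195 m.
ΔN = Δφ × 111195 = -244.6 m; ΔE = Δλ × 111195 × cos(45.4342°) = +0.0052 × 111195 × 0.701728 = 405.7 m.

ΔE = 406 m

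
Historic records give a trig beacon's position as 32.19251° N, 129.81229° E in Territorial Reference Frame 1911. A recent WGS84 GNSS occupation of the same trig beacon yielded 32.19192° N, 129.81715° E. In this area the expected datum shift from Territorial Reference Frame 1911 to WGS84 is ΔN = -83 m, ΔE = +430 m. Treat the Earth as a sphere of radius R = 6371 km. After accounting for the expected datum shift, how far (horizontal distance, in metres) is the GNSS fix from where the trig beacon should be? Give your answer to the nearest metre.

32 m

Observed coordinate differences: Δφ = -0.00059°, Δλ = +0.00486°.
Converting to metres (1° lat = 111195 m, cos φ = 0.846263): observed ΔN = -65.6 m, observed ΔE = 457.3 m.
Subtracting the expected shift leaves a residual of -65.6 − (-83) = 17.4 m north and 457.3 − (430) = 27.3 m east.
Residual distance = √(17.4² + 27.3²) = 32.4 m.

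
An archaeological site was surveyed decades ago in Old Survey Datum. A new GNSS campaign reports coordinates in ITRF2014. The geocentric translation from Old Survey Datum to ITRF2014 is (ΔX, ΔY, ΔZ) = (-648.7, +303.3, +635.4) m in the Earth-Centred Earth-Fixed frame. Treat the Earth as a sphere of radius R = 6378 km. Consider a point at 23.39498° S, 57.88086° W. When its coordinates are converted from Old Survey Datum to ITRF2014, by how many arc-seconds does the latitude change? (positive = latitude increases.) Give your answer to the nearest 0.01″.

Δφ = 11.13″

sin φ = -0.397067, cos φ = 0.917789, sin λ = -0.846944, cos λ = 0.531682.
North component: ΔN = −sin φ cos λ·ΔX − sin φ sin λ·ΔY + cos φ·ΔZ = −(-0.397067)(0.531682)(-648.7) − (-0.397067)(-0.846944)(303.3) + (0.917789)(635.4) = 344.22 m.
1° of latitude spans πR/180 = 111317 m, so Δφ = 344.22 / 111317 × 3600 = 11.132″.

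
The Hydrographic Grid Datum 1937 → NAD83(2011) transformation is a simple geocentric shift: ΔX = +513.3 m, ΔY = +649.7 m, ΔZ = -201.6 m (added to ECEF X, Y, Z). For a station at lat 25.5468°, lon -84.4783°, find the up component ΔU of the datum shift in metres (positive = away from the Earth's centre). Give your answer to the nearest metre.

ΔU = -626 m

At φ = 25.5468°, λ = -84.4783°: sin φ = 0.431248, cos φ = 0.902233, sin λ = -0.995360, cos λ = 0.096223.
ΔU = cos φ cos λ·ΔX + cos φ sin λ·ΔY + sin φ·ΔZ = (0.902233)(0.096223)(513.3) + (0.902233)(-0.995360)(649.7) + (0.431248)(-201.6) = -625.84 m.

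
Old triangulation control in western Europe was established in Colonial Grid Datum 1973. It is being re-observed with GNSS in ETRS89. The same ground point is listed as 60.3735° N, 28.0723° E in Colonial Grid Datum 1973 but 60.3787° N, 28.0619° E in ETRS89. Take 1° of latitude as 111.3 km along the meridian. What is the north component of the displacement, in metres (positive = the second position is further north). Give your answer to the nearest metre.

ΔN = 579 m

Δφ = 60.3787° − 60.3735° = +0.0052°; Δλ = 28.0619° − 28.0723° = -0.0104°.
ΔN = Δφ × 111300 = 578.8 m; ΔE = Δλ × 111300 × cos(60.3735°) = -0.0104 × 111300 × 0.494344 = -572.2 m.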